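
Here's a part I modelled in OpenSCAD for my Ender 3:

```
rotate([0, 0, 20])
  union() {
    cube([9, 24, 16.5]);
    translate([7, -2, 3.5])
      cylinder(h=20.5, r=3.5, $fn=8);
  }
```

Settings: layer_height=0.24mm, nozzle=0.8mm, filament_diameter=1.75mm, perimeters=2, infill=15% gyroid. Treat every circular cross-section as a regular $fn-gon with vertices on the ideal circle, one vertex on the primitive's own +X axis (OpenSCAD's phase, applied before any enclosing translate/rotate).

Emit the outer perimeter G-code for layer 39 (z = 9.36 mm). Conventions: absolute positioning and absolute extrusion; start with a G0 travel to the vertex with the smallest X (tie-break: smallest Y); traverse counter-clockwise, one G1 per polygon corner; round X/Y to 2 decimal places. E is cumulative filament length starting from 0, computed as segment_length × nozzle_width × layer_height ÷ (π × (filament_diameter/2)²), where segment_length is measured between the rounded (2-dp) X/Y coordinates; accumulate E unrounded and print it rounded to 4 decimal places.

At z = 9.36 mm: the cube is present — its section is the full 9×24 rectangle; the cylinder at (7, -2): section is a regular 8-gon, circumradius r=3.5; Merging all regions: the regions partially overlap (shared area 4.66 mm²), so overlapping operands fuse into one piece — 1 connected region; (rotated 20° about Z; rotation is an isometry so areas/perimeters/island counts are preserved). The outline is a single polygon with 11 vertices. Extrusion per mm of travel: 0.8 × 0.24 / (π × 0.875²) = 0.079824. Accumulating E over each segment gives final E = 6.1247.

G0 X-8.21 Y22.55 Z9.36
G1 X0.00 Y0.00 E1.9156
G1 X4.07 Y1.48 E2.2613
G1 X3.97 Y-0.68 E2.4339
G1 X5.78 Y-2.66 E2.6481
G1 X8.46 Y-2.77 E2.8622
G1 X10.43 Y-0.96 E3.0757
G1 X10.55 Y1.71 E3.2891
G1 X8.74 Y3.69 E3.5032
G1 X8.23 Y3.71 E3.5440
G1 X0.25 Y25.63 E5.4061
G1 X-8.21 Y22.55 E6.1247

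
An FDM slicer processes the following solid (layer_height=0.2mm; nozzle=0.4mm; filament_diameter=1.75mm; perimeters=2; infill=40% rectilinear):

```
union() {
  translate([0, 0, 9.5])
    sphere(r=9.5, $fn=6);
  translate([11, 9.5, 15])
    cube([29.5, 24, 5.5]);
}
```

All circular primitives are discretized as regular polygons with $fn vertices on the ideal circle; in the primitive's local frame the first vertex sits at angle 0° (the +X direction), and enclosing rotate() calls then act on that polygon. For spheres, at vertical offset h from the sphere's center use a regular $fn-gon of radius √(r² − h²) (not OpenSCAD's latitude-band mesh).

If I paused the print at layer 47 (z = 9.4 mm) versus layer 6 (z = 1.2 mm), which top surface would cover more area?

layer 47 (z = 9.4 mm)

Layer 47 (z = 9.4): the r=9.5 sphere slices to a regular 6-gon of circumradius 9.499 (√(r²−h²) with h=0.1 from center) (area = (6/2)·9.499²·sin(360°/6) = 234.45 mm²); the cube at (11, 9.5) is not intersected at this z (z outside [15, 20.5]); Taking the union: only the r=9.5 sphere is present, so the union is just that shape — area = 234.45 mm². So its area = 234.45 mm². Layer 6 (z = 1.2): the r=9.5 sphere slices to a regular 6-gon of circumradius 4.622 (√(r²−h²) with h=8.3 from center) (area = (6/2)·4.622²·sin(360°/6) = 55.49 mm²); the cube at (11, 9.5) is absent (z outside [15, 20.5]); Merging all regions: only the r=9.5 sphere is present, so the union is just that shape — area = 55.49 mm². So its area = 55.49 mm². Layer 47 is larger (234.45 vs 55.49 mm²).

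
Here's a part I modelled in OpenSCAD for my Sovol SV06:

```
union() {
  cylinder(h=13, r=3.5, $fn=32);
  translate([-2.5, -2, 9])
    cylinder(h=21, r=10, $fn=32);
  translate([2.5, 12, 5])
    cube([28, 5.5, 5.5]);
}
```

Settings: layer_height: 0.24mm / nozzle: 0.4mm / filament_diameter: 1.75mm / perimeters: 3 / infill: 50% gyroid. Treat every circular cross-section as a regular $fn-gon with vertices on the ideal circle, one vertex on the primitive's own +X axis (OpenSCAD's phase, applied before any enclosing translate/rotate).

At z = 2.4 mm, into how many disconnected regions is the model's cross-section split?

1

At z = 2.4 mm: the cylinder: section is a regular 32-gon, circumradius r=3.5; the cylinder at (-2.5, -2) does not reach this height (z outside [9, 30]); the cube at (2.5, 12) is not intersected at this z (z outside [5, 10.5]); Merging all regions: only the r=3.5 cylinder is present, so the union is just that shape — 1 connected region. The result has 1 disconnected region.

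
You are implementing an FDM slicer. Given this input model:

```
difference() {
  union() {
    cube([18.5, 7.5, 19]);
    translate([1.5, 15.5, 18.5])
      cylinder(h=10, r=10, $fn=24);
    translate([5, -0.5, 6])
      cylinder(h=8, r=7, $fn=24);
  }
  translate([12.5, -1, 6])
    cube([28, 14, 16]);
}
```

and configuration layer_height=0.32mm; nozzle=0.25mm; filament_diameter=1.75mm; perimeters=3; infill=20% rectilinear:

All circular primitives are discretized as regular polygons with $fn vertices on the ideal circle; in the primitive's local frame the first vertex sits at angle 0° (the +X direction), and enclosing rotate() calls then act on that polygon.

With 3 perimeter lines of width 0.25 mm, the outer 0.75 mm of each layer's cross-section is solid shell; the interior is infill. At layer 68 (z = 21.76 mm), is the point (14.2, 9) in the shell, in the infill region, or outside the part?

outside

At z = 21.76 mm: the cube is absent (z outside [0, 19]); the r=10 cylinder at (1.5, 15.5) gives a regular 24-gon of circumradius 10 (constant along its height); the cylinder at (5, -0.5) is absent (z outside [6, 14]); Merging all regions: only the r=10 cylinder at (1.5, 15.5) is present, so the union is just that shape — 1 connected region; the 28×14 cube at (12.5, -1) contributes its full rectangle; After the difference (first − rest): starting from that combined region, the 28×14 cube at (12.5, -1) misses the remaining region (no effect) — 1 connected region. Overall, the cross-section is a single solid region. The nearest boundary edge runs (11.16, 12.91)→(10.16, 10.50); distance from the point to it = 4.31 mm. The point is not inside any of the regions above, so it lies outside the cross-section (4.31 mm from the nearest boundary).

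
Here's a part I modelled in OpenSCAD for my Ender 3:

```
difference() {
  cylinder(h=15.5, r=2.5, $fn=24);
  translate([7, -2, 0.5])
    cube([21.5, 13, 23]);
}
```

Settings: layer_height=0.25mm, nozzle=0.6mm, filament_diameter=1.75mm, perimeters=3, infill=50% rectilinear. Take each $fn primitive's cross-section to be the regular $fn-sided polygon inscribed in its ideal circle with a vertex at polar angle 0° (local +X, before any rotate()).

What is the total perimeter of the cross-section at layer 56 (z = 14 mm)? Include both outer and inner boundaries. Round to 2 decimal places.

At z = 14 mm: the cylinder: section is a regular 24-gon, circumradius r=2.5 (perimeter = 2·24·2.500·sin(180°/24) = 15.66 mm); the cube at (7, -2) (footprint 21.5×13) is included at this height (perimeter 69.00 mm); Taking the first minus the rest: starting from the r=2.5 cylinder, the 21.5×13 cube at (7, -2) misses the remaining region (no effect) — boundary = 15.66 mm. Overall, the cross-section is a single solid region. Total boundary length (outer) = 15.66 mm.

15.66 mm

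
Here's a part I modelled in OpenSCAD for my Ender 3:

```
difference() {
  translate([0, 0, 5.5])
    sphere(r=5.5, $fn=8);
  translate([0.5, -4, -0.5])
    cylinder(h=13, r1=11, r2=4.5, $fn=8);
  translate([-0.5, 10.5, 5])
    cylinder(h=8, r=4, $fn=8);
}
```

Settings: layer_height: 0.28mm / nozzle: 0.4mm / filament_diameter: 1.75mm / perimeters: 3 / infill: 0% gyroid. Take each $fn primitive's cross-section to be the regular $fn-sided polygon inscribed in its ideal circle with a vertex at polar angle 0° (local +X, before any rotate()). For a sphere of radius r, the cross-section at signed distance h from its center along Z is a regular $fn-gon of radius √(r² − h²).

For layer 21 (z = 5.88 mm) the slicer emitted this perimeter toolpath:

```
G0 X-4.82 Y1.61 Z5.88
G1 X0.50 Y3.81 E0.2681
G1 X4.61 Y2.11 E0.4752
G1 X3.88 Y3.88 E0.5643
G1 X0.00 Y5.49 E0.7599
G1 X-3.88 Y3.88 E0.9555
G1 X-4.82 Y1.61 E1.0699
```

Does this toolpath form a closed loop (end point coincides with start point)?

Start point (G0): (-4.82, 1.61). End point (last G1): the path returns to the start — closed.

yes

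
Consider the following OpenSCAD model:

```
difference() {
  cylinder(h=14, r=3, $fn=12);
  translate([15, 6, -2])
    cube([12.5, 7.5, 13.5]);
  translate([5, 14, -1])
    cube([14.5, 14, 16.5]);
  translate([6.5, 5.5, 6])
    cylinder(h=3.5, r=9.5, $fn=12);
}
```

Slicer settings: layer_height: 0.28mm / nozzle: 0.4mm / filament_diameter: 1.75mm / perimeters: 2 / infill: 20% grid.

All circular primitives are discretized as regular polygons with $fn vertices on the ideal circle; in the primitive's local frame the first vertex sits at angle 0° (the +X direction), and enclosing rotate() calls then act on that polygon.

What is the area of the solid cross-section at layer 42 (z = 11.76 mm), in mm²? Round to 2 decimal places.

At z = 11.76 mm: the cylinder: section is a regular 12-gon, circumradius r=3 (area = (12/2)·3.000²·sin(360°/12) = 27.00 mm²); the cube at (15, 6) does not reach this height (z outside [-2, 11.5]); the cube at (5, 14) is present — its section is the full 14.5×14 rectangle (area 203.00 mm²); the cylinder at (6.5, 5.5) is absent (z outside [6, 9.5]); After the difference (first − rest): starting from the r=3 cylinder (27.00 mm²), the 14.5×14 cube at (5, 14) misses the remaining region (no effect) — area = 27.00 mm². Overall, the cross-section is a single solid region. Net area = 27.00 mm².

27.00 mm²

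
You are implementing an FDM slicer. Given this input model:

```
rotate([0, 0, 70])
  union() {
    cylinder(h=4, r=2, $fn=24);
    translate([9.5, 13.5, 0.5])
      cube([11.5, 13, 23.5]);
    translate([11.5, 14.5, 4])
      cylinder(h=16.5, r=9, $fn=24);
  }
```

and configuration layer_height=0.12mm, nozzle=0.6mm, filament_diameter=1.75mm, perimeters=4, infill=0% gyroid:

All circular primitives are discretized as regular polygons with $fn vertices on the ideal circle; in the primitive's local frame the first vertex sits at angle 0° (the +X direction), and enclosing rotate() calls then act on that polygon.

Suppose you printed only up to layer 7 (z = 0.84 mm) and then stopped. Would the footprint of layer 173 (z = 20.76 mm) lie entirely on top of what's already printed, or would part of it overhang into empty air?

entirely on top

Compare the two slices. At z = 0.84: the r=2 cylinder contributes a regular 24-gon of circumradius 2 (area = (24/2)·2.000²·sin(360°/24) = 12.42 mm²); the cube at (9.5, 13.5) (footprint 11.5×13) is included at this height (area 149.50 mm²); the cylinder at (11.5, 14.5) is not intersected at this z (z outside [4, 20.5]); Merging all regions: the 2 present regions are separate (no shared area or edge), so areas and boundary lengths simply add and each stays a separate island — area = 161.92 mm²; (whole slice rotated 70° about Z — lengths, areas and connectivity unchanged). At z = 20.76: the cylinder is not intersected at this z (z outside [0, 4]); the cube at (9.5, 13.5) (footprint 11.5×13) is included at this height (area 149.50 mm²); the cylinder at (11.5, 14.5) is absent (z outside [4, 20.5]); Combining (union): only the 11.5×13 cube at (9.5, 13.5) is present, so the union is just that shape — area = 149.50 mm²; (whole slice rotated 70° about Z — lengths, areas and connectivity unchanged). Checking containment: the cross-section at z = 20.76 is a subset of the cross-section at z = 0.84.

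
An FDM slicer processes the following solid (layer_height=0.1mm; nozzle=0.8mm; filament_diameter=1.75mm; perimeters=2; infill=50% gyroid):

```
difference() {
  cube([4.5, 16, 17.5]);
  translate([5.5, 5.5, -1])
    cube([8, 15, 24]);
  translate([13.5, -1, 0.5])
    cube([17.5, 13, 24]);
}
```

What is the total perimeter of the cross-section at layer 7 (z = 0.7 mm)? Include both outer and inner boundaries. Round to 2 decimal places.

At z = 0.7 mm: the cube is present — its section is the full 4.5×16 rectangle (perimeter 41.00 mm); the cube at (5.5, 5.5) is present — its section is the full 8×15 rectangle (perimeter 46.00 mm); the 17.5×13 cube at (13.5, -1) contributes its full rectangle (perimeter 61.00 mm); After the difference (first − rest): starting from the 4.5×16 cube, the 8×15 cube at (5.5, 5.5) misses the remaining region (no effect); the 17.5×13 cube at (13.5, -1) misses the remaining region (no effect) — boundary = 41.00 mm. Overall, the cross-section is a single solid region. Total boundary length (outer) = 41.00 mm.

41.00 mm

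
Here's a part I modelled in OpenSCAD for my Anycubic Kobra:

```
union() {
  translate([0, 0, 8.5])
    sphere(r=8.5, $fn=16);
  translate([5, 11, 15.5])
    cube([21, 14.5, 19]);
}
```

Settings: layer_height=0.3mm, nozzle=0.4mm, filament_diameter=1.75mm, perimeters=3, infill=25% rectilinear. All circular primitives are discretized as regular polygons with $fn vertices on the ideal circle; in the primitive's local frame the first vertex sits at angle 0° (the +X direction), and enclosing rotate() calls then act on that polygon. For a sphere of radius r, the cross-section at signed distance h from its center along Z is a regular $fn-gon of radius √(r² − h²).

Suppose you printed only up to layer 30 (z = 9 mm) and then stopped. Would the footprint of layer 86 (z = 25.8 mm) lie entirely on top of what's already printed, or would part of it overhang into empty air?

part overhangs

Compare the two slices. At z = 9: the r=8.5 sphere contributes a regular 16-gon of circumradius √(8.5²−0.5²) = 8.485 (area = (16/2)·8.485²·sin(360°/16) = 220.43 mm²); the cube at (5, 11) is absent (z outside [15.5, 34.5]); Combining (union): only the r=8.5 sphere is present, so the union is just that shape — area = 220.43 mm². At z = 25.8: the sphere does not reach this height (|z−center|=17.300 > r=8.5); the cube at (5, 11) (footprint 21×14.5) is included at this height (area 304.50 mm²); Combining (union): only the 21×14.5 cube at (5, 11) is present, so the union is just that shape — area = 304.50 mm². Checking containment: at z = 25.8 the cross-section extends beyond the z = 9 cross-section by about 304.50 mm².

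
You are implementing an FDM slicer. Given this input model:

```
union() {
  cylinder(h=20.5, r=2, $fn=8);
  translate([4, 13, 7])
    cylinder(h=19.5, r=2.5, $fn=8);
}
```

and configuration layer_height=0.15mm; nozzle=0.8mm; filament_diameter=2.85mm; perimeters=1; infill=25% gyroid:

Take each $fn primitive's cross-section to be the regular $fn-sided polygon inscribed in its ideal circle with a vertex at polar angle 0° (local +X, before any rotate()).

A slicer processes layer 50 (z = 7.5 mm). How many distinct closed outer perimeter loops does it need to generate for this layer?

At z = 7.5 mm: the r=2 cylinder contributes a regular 8-gon of circumradius 2; the cylinder at (4, 13): section is a regular 8-gon, circumradius r=2.5; Merging all regions: the 2 present regions are separate (no shared area or edge), so areas and boundary lengths simply add and each stays a separate island — 2 connected regions. The result has 2 disconnected regions.

2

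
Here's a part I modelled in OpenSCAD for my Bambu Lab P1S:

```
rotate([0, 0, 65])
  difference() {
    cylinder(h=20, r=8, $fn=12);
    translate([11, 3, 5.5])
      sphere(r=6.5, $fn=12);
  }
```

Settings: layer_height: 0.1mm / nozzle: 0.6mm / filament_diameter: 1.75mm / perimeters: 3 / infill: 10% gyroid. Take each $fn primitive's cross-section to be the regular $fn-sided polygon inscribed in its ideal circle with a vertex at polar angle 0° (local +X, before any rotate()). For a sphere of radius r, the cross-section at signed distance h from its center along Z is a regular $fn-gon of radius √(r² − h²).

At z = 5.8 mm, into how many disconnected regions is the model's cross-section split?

At z = 5.8 mm: the r=8 cylinder gives a regular 12-gon of circumradius 8 (constant along its height); the r=6.5 sphere at (11, 3) slices to a regular 12-gon of circumradius 6.493 (√(r²−h²) with h=0.3 from center); Taking the first minus the rest: starting from the r=8 cylinder, the r=6.5 sphere at (11, 3) partially overlaps it — only the 15.54 mm² overlap (of its 126.48 mm²) is removed, clipping the outline — 1 connected region; (whole slice rotated 65° about Z — lengths, areas and connectivity unchanged). The result has 1 disconnected region.

1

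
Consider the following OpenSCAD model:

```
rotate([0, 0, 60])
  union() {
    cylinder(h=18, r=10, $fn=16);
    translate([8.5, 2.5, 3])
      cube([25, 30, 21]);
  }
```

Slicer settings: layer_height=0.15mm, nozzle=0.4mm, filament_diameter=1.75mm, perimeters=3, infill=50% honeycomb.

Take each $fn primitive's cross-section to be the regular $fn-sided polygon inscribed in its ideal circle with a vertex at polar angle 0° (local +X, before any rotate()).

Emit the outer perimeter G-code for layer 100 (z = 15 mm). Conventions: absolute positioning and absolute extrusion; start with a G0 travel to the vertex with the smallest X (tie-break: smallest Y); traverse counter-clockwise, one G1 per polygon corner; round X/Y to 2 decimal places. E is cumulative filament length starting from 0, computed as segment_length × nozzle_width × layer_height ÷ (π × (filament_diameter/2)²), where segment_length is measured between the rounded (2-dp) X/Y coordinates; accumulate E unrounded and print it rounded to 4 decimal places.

G0 X-23.90 Y23.61 Z15.00
G1 X-0.02 Y9.83 E0.6878
G1 X-2.59 Y9.66 E0.7520
G1 X-6.09 Y7.93 E0.8494
G1 X-8.66 Y5.00 E0.9466
G1 X-9.91 Y1.31 E1.0438
G1 X-9.66 Y-2.59 E1.1413
G1 X-7.93 Y-6.09 E1.2387
G1 X-5.00 Y-8.66 E1.3359
G1 X-1.31 Y-9.91 E1.4331
G1 X2.59 Y-9.66 E1.5306
G1 X6.09 Y-7.93 E1.6280
G1 X8.66 Y-5.00 E1.7252
G1 X9.91 Y-1.31 E1.8224
G1 X9.66 Y2.59 E1.9199
G1 X7.93 Y6.09 E2.0172
G1 X5.00 Y8.66 E2.1145
G1 X2.59 Y9.48 E2.1780
G1 X14.58 Y30.26 E2.7764
G1 X-11.40 Y45.26 E3.5248
G1 X-23.90 Y23.61 E4.1484

At z = 15 mm: the r=10 cylinder contributes a regular 16-gon of circumradius 10; the 25×30 cube at (8.5, 2.5) contributes its full rectangle; Merging all regions: the regions partially overlap (shared area 1.56 mm²), so overlapping operands fuse into one piece — 1 connected region; (whole slice rotated 60° about Z — lengths, areas and connectivity unchanged). The outline is a single polygon with 20 vertices. Extrusion per mm of travel: 0.4 × 0.15 / (π × 0.875²) = 0.024945. Accumulating E over each segment gives final E = 4.1484.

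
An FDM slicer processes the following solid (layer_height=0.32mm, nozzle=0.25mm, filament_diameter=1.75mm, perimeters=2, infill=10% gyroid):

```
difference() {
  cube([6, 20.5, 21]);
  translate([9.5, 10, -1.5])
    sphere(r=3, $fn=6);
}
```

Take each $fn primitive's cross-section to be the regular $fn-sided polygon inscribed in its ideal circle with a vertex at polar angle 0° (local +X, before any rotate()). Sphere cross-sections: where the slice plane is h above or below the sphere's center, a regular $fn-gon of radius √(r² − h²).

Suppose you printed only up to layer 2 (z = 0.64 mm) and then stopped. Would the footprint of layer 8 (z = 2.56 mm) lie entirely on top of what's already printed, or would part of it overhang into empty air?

Compare the two slices. At z = 0.64: the 6×20.5 cube contributes its full rectangle (area 123.00 mm²); the r=3 sphere at (9.5, 10) contributes a regular 6-gon of circumradius √(3²−2.14²) = 2.102 (area = (6/2)·2.102²·sin(360°/6) = 11.48 mm²); Taking the first minus the rest: starting from the 6×20.5 cube (123.00 mm²), the r=3 sphere at (9.5, 10) misses the remaining region (no effect) — area = 123.00 mm². At z = 2.56: the cube (footprint 6×20.5) is included at this height (area 123.00 mm²); the sphere at (9.5, 10) does not reach this height (|z−center|=4.060 > r=3); Subtracting the remaining from the first: none of the subtracted shapes is present at this height, so the 6×20.5 cube is unchanged — area = 123.00 mm². Checking containment: the cross-section at z = 2.56 is a subset of the cross-section at z = 0.64.

entirely on top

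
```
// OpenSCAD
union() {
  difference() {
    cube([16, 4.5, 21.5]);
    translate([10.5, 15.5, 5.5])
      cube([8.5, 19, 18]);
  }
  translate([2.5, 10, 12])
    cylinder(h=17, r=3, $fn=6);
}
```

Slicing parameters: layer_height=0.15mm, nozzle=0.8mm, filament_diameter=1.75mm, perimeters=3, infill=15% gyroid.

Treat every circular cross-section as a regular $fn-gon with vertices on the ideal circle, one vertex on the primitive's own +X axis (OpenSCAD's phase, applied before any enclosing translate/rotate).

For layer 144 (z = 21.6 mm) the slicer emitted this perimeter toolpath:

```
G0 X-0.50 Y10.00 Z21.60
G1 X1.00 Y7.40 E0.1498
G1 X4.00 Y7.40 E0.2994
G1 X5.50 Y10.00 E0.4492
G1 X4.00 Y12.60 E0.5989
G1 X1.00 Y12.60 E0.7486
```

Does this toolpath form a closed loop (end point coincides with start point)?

Start point (G0): (-0.50, 10.00). End point (last G1): the path does not return to the start — open.

no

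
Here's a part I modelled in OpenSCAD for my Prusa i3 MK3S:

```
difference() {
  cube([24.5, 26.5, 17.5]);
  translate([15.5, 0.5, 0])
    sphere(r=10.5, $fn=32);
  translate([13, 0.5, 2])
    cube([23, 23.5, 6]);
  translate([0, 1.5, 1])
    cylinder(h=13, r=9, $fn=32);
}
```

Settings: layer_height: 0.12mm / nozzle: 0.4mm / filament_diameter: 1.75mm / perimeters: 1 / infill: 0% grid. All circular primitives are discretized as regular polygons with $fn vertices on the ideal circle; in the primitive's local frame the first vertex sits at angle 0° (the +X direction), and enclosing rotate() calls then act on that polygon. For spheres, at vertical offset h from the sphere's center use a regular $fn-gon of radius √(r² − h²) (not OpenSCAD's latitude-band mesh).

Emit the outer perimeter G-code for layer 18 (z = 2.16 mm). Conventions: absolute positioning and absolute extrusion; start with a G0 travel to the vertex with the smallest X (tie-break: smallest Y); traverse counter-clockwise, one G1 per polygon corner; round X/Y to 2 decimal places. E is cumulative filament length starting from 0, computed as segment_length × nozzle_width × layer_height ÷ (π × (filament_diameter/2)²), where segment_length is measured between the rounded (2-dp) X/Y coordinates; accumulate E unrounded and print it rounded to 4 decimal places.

At z = 2.16 mm: the cube is present — its section is the full 24.5×26.5 rectangle; the r=10.5 sphere at (15.5, 0.5) contributes a regular 32-gon of circumradius √(10.5²−2.16²) = 10.275; the 23×23.5 cube at (13, 0.5) contributes its full rectangle; the cylinder at (0, 1.5): section is a regular 32-gon, circumradius r=9; After the difference (first − rest): starting from the 24.5×26.5 cube, the r=10.5 sphere at (15.5, 0.5) partially overlaps it — only the 170.31 mm² overlap (of its 329.58 mm²) is removed, clipping the outline; the 23×23.5 cube at (13, 0.5) partially overlaps it — only the 166.60 mm² overlap (of its 540.50 mm²) is removed, clipping the outline; the r=9 cylinder at (0, 1.5) partially overlaps it — only the 58.66 mm² overlap (of its 252.84 mm²) is removed, clipping the outline — 1 connected region. The outline is a single polygon with 14 vertices. Extrusion per mm of travel: 0.4 × 0.12 / (π × 0.875²) = 0.019956. Accumulating E over each segment gives final E = 1.6682.

G0 X0.00 Y10.50 Z2.16
G1 X1.76 Y10.33 E0.0353
G1 X3.44 Y9.81 E0.0704
G1 X5.00 Y8.98 E0.1056
G1 X6.36 Y7.86 E0.1408
G1 X7.34 Y6.68 E0.1714
G1 X8.23 Y7.77 E0.1995
G1 X9.79 Y9.04 E0.2396
G1 X11.57 Y9.99 E0.2799
G1 X13.00 Y10.43 E0.3098
G1 X13.00 Y24.00 E0.5806
G1 X24.50 Y24.00 E0.8101
G1 X24.50 Y26.50 E0.8600
G1 X0.00 Y26.50 E1.3489
G1 X0.00 Y10.50 E1.6682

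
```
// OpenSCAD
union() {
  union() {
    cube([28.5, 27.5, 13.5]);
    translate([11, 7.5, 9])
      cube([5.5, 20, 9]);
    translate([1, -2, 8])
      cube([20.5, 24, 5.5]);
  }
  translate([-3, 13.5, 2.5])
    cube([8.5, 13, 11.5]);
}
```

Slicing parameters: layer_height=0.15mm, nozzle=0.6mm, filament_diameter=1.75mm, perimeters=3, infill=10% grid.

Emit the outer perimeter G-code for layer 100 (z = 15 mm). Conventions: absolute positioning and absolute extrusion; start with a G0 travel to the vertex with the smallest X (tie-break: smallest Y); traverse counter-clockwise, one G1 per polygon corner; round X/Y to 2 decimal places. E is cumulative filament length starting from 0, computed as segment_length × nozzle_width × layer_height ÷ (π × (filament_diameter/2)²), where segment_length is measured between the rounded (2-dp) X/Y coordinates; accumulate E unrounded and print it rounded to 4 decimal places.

At z = 15 mm: the cube is absent (z outside [0, 13.5]); the cube at (11, 7.5) is present — its section is the full 5.5×20 rectangle; the cube at (1, -2) is not intersected at this z (z outside [8, 13.5]); Combining (union): only the 5.5×20 cube at (11, 7.5) is present, so the union is just that shape — 1 connected region; the cube at (-3, 13.5) does not reach this height (z outside [2.5, 14]); Combining (union): only the result so far is present, so the union is just that shape — 1 connected region. The outline is a single polygon with 4 vertices. Extrusion per mm of travel: 0.6 × 0.15 / (π × 0.875²) = 0.037418. Accumulating E over each segment gives final E = 1.9083.

G0 X11.00 Y7.50 Z15.00
G1 X16.50 Y7.50 E0.2058
G1 X16.50 Y27.50 E0.9542
G1 X11.00 Y27.50 E1.1599
G1 X11.00 Y7.50 E1.9083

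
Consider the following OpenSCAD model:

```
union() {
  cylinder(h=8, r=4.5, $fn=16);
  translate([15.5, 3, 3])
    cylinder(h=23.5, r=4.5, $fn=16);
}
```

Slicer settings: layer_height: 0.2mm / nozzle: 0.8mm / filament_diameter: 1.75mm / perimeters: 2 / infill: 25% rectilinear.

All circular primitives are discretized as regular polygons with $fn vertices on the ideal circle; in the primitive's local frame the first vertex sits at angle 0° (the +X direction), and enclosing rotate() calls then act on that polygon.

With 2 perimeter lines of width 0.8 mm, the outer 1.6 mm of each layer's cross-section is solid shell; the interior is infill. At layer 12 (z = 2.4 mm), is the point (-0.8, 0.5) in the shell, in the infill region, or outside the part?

infill

At z = 2.4 mm: the cylinder: section is a regular 16-gon, circumradius r=4.5; the cylinder at (15.5, 3) does not reach this height (z outside [3, 26.5]); Taking the union: only the r=4.5 cylinder is present, so the union is just that shape — 1 connected region. Overall, the cross-section is a single solid region. The nearest boundary edge runs (-3.18, 3.18)→(-4.16, 1.72); distance from the point to it = 3.47 mm. The point is inside the cross-section and 3.47 mm from the nearest boundary — more than the 1.6 mm shell width (2 × 0.8), so it's in the infill interior.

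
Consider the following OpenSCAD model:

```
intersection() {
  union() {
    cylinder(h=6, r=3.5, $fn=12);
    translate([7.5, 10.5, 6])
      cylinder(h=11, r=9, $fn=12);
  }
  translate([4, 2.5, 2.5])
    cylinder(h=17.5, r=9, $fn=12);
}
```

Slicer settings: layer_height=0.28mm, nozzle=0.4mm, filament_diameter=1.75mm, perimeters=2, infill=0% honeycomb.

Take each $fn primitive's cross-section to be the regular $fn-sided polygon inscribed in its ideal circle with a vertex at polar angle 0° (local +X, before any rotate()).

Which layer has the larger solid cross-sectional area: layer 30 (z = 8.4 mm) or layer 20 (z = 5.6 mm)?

layer 30 (z = 8.4 mm)

Layer 30 (z = 8.4): the cylinder is absent (z outside [0, 6]); the r=9 cylinder at (7.5, 10.5) contributes a regular 12-gon of circumradius 9 (area = (12/2)·9.000²·sin(360°/12) = 243.00 mm²); Combining (union): only the r=9 cylinder at (7.5, 10.5) is present, so the union is just that shape — area = 243.00 mm²; the r=9 cylinder at (4, 2.5) contributes a regular 12-gon of circumradius 9 (area = (12/2)·9.000²·sin(360°/12) = 243.00 mm²); Taking the intersection: the r=9 cylinder at (4, 2.5) partially overlaps the result so far; clipping to the common part keeps 95.97 mm² — area = 95.97 mm². So its area = 95.97 mm². Layer 20 (z = 5.6): the r=3.5 cylinder contributes a regular 12-gon of circumradius 3.5 (area = (12/2)·3.500²·sin(360°/12) = 36.75 mm²); the cylinder at (7.5, 10.5) is absent (z outside [6, 17]); Merging all regions: only the r=3.5 cylinder is present, so the union is just that shape — area = 36.75 mm²; the r=9 cylinder at (4, 2.5) gives a regular 12-gon of circumradius 9 (constant along its height) (area = (12/2)·9.000²·sin(360°/12) = 243.00 mm²); After intersecting: that combined region lies inside the r=9 cylinder at (4, 2.5), so it is kept whole — area = 36.75 mm². So its area = 36.75 mm². Layer 30 is larger (95.97 vs 36.75 mm²).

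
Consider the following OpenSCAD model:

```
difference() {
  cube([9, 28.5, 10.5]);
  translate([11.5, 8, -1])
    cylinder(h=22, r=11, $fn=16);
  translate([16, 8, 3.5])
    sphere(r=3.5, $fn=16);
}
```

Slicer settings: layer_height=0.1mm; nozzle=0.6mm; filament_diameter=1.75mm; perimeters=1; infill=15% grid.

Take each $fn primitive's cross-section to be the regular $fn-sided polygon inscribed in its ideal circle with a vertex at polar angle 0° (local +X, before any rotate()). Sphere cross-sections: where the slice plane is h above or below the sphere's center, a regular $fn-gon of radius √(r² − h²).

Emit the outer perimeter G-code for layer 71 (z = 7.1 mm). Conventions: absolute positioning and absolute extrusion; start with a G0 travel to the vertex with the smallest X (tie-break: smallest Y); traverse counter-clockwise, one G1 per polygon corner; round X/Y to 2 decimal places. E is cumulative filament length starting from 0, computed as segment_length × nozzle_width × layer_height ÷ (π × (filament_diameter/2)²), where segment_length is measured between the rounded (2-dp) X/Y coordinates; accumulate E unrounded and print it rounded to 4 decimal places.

At z = 7.1 mm: the cube is present — its section is the full 9×28.5 rectangle; the r=11 cylinder at (11.5, 8) gives a regular 16-gon of circumradius 11 (constant along its height); the sphere at (16, 8) is not intersected at this z (|z−center|=3.600 > r=3.5); After the difference (first − rest): starting from the 9×28.5 cube, the r=11 cylinder at (11.5, 8) partially overlaps it — only the 123.97 mm² overlap (of its 370.44 mm²) is removed, clipping the outline — 1 connected region. The outline is a single polygon with 11 vertices. Extrusion per mm of travel: 0.6 × 0.1 / (π × 0.875²) = 0.024945. Accumulating E over each segment gives final E = 1.8746.

G0 X0.00 Y0.00 Z7.10
G1 X4.05 Y0.00 E0.1010
G1 X3.72 Y0.22 E0.1109
G1 X1.34 Y3.79 E0.2180
G1 X0.50 Y8.00 E0.3250
G1 X1.34 Y12.21 E0.4321
G1 X3.72 Y15.78 E0.5392
G1 X7.29 Y18.16 E0.6462
G1 X9.00 Y18.50 E0.6897
G1 X9.00 Y28.50 E0.9391
G1 X0.00 Y28.50 E1.1636
G1 X0.00 Y0.00 E1.8746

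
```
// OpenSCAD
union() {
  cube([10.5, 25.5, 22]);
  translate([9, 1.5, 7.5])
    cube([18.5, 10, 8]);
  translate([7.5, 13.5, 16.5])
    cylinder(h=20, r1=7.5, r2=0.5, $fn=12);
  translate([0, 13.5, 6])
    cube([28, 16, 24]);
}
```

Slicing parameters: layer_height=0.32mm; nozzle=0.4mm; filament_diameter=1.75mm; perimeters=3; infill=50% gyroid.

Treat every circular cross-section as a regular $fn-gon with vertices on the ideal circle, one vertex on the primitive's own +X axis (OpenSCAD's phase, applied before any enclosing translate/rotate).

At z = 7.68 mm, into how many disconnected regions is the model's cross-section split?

At z = 7.68 mm: the cube (footprint 10.5×25.5) is included at this height; the 18.5×10 cube at (9, 1.5) contributes its full rectangle; the cone at (7.5, 13.5) is not intersected at this z (z outside [16.5, 36.5]); the cube at (0, 13.5) is present — its section is the full 28×16 rectangle; Taking the union: the regions partially overlap (shared area 141.00 mm²), so overlapping operands fuse into one piece — 1 connected region. The result has 1 disconnected region.

1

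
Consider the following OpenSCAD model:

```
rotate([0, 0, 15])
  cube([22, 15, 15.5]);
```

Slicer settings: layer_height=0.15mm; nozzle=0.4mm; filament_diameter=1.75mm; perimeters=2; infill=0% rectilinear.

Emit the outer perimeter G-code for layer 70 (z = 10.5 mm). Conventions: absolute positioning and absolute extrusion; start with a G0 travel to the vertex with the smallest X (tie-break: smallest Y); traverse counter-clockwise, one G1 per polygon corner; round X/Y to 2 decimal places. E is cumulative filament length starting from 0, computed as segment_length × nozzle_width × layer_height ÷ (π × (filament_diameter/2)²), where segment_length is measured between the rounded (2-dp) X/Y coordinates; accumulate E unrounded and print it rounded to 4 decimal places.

G0 X-3.88 Y14.49 Z10.50
G1 X0.00 Y0.00 E0.3742
G1 X21.25 Y5.69 E0.9229
G1 X17.37 Y20.18 E1.2971
G1 X-3.88 Y14.49 E1.8459

At z = 10.5 mm: the cube (footprint 22×15) is included at this height; (whole slice rotated 15° about Z — lengths, areas and connectivity unchanged). The outline is a single polygon with 4 vertices. Extrusion per mm of travel: 0.4 × 0.15 / (π × 0.875²) = 0.024945. Accumulating E over each segment gives final E = 1.8459.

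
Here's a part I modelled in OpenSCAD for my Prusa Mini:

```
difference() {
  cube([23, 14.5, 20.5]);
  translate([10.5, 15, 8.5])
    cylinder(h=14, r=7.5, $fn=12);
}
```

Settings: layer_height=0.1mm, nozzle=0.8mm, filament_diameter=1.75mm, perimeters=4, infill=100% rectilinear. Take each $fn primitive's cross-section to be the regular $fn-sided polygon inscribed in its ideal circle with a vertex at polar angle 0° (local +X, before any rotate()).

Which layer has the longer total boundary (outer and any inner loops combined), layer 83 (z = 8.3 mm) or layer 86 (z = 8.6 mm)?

layer 86 (z = 8.6 mm)

Layer 83 (z = 8.3): the cube is present — its section is the full 23×14.5 rectangle (perimeter 75.00 mm); the cylinder at (10.5, 15) is not intersected at this z (z outside [8.5, 22.5]); After the difference (first − rest): none of the subtracted shapes is present at this height, so the 23×14.5 cube is unchanged — boundary = 75.00 mm. So its perimeter = 75.00 mm. Layer 86 (z = 8.6): the cube (footprint 23×14.5) is included at this height (perimeter 75.00 mm); the cylinder at (10.5, 15): section is a regular 12-gon, circumradius r=7.5 (perimeter = 2·12·7.500·sin(180°/12) = 46.59 mm); Taking the first minus the rest: starting from the 23×14.5 cube, the r=7.5 cylinder at (10.5, 15) partially overlaps it — only the 76.94 mm² overlap (of its 168.75 mm²) is removed, clipping the outline — boundary = 82.53 mm. So its perimeter = 82.53 mm. Layer 86 is larger (82.53 vs 75.00 mm).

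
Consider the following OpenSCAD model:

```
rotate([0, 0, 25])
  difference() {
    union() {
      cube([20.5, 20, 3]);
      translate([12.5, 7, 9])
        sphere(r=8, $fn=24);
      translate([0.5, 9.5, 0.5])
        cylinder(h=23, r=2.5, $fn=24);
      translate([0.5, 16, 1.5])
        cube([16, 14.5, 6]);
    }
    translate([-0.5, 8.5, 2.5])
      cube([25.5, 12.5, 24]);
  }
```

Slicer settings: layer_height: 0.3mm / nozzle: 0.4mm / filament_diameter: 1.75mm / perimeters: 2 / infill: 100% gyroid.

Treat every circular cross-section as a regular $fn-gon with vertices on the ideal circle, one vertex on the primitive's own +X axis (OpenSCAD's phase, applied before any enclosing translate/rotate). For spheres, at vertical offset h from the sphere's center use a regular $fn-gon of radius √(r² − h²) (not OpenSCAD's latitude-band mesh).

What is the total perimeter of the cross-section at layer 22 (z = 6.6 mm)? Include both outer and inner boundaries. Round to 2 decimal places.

109.02 mm

At z = 6.6 mm: the cube is absent (z outside [0, 3]); the sphere at (12.5, 7): section is a regular 24-gon, circumradius = √(r²−h²) = √(8²−2.4²) = 7.632 (perimeter = 2·24·7.632·sin(180°/24) = 47.81 mm); the r=2.5 cylinder at (0.5, 9.5) contributes a regular 24-gon of circumradius 2.5 (perimeter = 2·24·2.500·sin(180°/24) = 15.66 mm); the cube at (0.5, 16) is present — its section is the full 16×14.5 rectangle (perimeter 61.00 mm); Merging all regions: the 3 present regions are separate (no shared area or edge), so areas and boundary lengths simply add and each stays a separate island — boundary = 124.48 mm; the cube at (-0.5, 8.5) is present — its section is the full 25.5×12.5 rectangle (perimeter 76.00 mm); Subtracting the remaining from the first: starting from that combined region, the 25.5×12.5 cube at (-0.5, 8.5) partially overlaps it — only the 158.53 mm² overlap (of its 318.75 mm²) is removed, clipping the outline — boundary = 109.02 mm; (whole slice rotated 25° about Z — lengths, areas and connectivity unchanged). Overall, the cross-section has 3 separate islands. Total boundary length (outer) = 109.02 mm.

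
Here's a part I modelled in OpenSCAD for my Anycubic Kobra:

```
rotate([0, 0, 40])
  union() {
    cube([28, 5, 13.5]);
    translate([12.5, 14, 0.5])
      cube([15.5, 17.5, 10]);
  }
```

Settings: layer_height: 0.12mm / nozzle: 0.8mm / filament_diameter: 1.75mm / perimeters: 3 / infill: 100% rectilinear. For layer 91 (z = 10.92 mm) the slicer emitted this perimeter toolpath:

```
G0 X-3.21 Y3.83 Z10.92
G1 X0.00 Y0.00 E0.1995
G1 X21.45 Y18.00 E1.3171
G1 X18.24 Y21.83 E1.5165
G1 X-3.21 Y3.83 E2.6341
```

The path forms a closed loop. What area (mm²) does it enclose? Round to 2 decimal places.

Apply the shoelace formula to the sequence of (X, Y) vertices; enclosed area = 139.93 mm².

139.93 mm²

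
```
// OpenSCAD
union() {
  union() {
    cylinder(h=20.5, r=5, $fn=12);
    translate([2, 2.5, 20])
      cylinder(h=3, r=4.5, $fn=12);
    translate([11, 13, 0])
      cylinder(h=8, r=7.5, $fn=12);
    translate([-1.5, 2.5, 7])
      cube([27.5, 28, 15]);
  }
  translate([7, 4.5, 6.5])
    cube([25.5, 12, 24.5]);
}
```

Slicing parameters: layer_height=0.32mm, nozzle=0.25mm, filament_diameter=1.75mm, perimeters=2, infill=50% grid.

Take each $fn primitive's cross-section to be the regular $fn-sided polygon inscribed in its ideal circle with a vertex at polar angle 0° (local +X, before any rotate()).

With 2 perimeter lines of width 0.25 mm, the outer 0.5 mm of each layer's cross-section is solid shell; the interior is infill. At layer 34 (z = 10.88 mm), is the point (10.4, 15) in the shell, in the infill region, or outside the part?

At z = 10.88 mm: the r=5 cylinder contributes a regular 12-gon of circumradius 5; the cylinder at (2, 2.5) is absent (z outside [20, 23]); the cylinder at (11, 13) is absent (z outside [0, 8]); the cube at (-1.5, 2.5) is present — its section is the full 27.5×28 rectangle; Merging all regions: the regions partially overlap (shared area 10.54 mm²), so overlapping operands fuse into one piece — 1 connected region; the 25.5×12 cube at (7, 4.5) contributes its full rectangle; Taking the union: the regions partially overlap (shared area 228.00 mm²), so overlapping operands fuse into one piece — 1 connected region. Overall, the cross-section is a single solid region. The nearest boundary edge runs (-1.50, 4.60)→(-1.50, 30.50); distance from the point to it = 11.90 mm. The point is inside the cross-section and 11.90 mm from the nearest boundary — more than the 0.5 mm shell width (2 × 0.25), so it's in the infill interior.

infill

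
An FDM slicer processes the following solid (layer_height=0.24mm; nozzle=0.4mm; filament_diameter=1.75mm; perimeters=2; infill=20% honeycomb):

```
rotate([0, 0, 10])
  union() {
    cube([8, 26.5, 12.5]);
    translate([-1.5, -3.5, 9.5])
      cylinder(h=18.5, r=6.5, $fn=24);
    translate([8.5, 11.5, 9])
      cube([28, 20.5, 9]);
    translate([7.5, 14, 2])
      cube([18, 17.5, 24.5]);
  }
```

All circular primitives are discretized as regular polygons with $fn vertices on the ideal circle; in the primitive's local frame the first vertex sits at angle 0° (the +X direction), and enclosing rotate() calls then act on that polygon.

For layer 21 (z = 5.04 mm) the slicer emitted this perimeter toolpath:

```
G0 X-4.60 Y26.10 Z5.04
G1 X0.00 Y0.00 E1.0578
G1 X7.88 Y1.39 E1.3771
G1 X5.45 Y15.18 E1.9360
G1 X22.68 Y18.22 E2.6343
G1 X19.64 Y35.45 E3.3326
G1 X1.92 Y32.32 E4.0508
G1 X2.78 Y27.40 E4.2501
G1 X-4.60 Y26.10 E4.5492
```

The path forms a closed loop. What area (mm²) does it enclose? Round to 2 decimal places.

Apply the shoelace formula to the sequence of (X, Y) vertices; enclosed area = 520.64 mm².

520.64 mm²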